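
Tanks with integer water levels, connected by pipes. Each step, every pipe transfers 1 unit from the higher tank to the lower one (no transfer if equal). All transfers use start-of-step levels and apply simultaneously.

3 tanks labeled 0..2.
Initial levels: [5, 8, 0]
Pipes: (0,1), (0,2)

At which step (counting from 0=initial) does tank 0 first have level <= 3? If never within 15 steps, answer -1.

Answer: 6

Derivation:
Step 1: flows [1->0,0->2] -> levels [5 7 1]
Step 2: flows [1->0,0->2] -> levels [5 6 2]
Step 3: flows [1->0,0->2] -> levels [5 5 3]
Step 4: flows [0=1,0->2] -> levels [4 5 4]
Step 5: flows [1->0,0=2] -> levels [5 4 4]
Step 6: flows [0->1,0->2] -> levels [3 5 5]
Tank 0 first reaches <=3 at step 6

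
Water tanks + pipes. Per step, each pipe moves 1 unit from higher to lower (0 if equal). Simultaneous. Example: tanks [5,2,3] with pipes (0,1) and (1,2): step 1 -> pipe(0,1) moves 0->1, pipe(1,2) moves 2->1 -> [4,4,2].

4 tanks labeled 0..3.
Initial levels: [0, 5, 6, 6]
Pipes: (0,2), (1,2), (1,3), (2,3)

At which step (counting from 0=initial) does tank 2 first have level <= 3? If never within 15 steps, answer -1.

Answer: 5

Derivation:
Step 1: flows [2->0,2->1,3->1,2=3] -> levels [1 7 4 5]
Step 2: flows [2->0,1->2,1->3,3->2] -> levels [2 5 5 5]
Step 3: flows [2->0,1=2,1=3,2=3] -> levels [3 5 4 5]
Step 4: flows [2->0,1->2,1=3,3->2] -> levels [4 4 5 4]
Step 5: flows [2->0,2->1,1=3,2->3] -> levels [5 5 2 5]
Tank 2 first reaches <=3 at step 5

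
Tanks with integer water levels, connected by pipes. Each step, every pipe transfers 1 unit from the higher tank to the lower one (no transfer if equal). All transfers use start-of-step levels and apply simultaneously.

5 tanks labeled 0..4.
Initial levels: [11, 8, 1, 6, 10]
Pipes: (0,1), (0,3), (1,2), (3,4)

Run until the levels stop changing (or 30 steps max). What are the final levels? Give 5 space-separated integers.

Step 1: flows [0->1,0->3,1->2,4->3] -> levels [9 8 2 8 9]
Step 2: flows [0->1,0->3,1->2,4->3] -> levels [7 8 3 10 8]
Step 3: flows [1->0,3->0,1->2,3->4] -> levels [9 6 4 8 9]
Step 4: flows [0->1,0->3,1->2,4->3] -> levels [7 6 5 10 8]
Step 5: flows [0->1,3->0,1->2,3->4] -> levels [7 6 6 8 9]
Step 6: flows [0->1,3->0,1=2,4->3] -> levels [7 7 6 8 8]
Step 7: flows [0=1,3->0,1->2,3=4] -> levels [8 6 7 7 8]
Step 8: flows [0->1,0->3,2->1,4->3] -> levels [6 8 6 9 7]
Step 9: flows [1->0,3->0,1->2,3->4] -> levels [8 6 7 7 8]
  -> period-2 cycle: step 9 state = step 7 state; never stabilizes
  -> state at step 30: (30-7) mod 2 = 1, same as step 8 -> [6 8 6 9 7]

Answer: 6 8 6 9 7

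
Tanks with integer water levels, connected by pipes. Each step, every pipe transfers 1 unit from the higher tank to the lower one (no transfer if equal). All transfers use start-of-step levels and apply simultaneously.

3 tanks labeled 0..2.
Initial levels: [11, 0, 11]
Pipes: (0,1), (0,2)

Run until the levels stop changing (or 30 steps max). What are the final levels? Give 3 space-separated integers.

Answer: 8 7 7

Derivation:
Step 1: flows [0->1,0=2] -> levels [10 1 11]
Step 2: flows [0->1,2->0] -> levels [10 2 10]
Step 3: flows [0->1,0=2] -> levels [9 3 10]
Step 4: flows [0->1,2->0] -> levels [9 4 9]
Step 5: flows [0->1,0=2] -> levels [8 5 9]
Step 6: flows [0->1,2->0] -> levels [8 6 8]
Step 7: flows [0->1,0=2] -> levels [7 7 8]
Step 8: flows [0=1,2->0] -> levels [8 7 7]
Step 9: flows [0->1,0->2] -> levels [6 8 8]
Step 10: flows [1->0,2->0] -> levels [8 7 7]
  -> period-2 cycle: step 10 state = step 8 state; never stabilizes
  -> state at step 30: (30-8) mod 2 = 0, same as step 8 -> [8 7 7]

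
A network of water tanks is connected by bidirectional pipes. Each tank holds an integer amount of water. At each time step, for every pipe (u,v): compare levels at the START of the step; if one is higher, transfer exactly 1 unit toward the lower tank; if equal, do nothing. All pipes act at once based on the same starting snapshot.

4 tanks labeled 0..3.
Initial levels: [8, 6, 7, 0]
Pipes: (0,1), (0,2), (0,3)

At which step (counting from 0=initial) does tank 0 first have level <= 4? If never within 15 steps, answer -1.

Answer: 6

Derivation:
Step 1: flows [0->1,0->2,0->3] -> levels [5 7 8 1]
Step 2: flows [1->0,2->0,0->3] -> levels [6 6 7 2]
Step 3: flows [0=1,2->0,0->3] -> levels [6 6 6 3]
Step 4: flows [0=1,0=2,0->3] -> levels [5 6 6 4]
Step 5: flows [1->0,2->0,0->3] -> levels [6 5 5 5]
Step 6: flows [0->1,0->2,0->3] -> levels [3 6 6 6]
Tank 0 first reaches <=4 at step 6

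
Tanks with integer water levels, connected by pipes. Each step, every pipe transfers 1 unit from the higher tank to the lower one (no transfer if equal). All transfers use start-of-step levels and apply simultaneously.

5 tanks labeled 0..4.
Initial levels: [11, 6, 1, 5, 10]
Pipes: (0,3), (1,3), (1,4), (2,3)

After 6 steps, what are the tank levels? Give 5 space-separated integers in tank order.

Step 1: flows [0->3,1->3,4->1,3->2] -> levels [10 6 2 6 9]
Step 2: flows [0->3,1=3,4->1,3->2] -> levels [9 7 3 6 8]
Step 3: flows [0->3,1->3,4->1,3->2] -> levels [8 7 4 7 7]
Step 4: flows [0->3,1=3,1=4,3->2] -> levels [7 7 5 7 7]
Step 5: flows [0=3,1=3,1=4,3->2] -> levels [7 7 6 6 7]
Step 6: flows [0->3,1->3,1=4,2=3] -> levels [6 6 6 8 7]

Answer: 6 6 6 8 7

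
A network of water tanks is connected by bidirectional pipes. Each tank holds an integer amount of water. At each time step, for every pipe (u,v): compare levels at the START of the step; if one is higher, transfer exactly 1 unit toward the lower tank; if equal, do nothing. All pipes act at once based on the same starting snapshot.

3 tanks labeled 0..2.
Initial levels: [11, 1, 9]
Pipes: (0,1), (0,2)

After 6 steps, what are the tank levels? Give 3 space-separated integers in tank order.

Step 1: flows [0->1,0->2] -> levels [9 2 10]
Step 2: flows [0->1,2->0] -> levels [9 3 9]
Step 3: flows [0->1,0=2] -> levels [8 4 9]
Step 4: flows [0->1,2->0] -> levels [8 5 8]
Step 5: flows [0->1,0=2] -> levels [7 6 8]
Step 6: flows [0->1,2->0] -> levels [7 7 7]

Answer: 7 7 7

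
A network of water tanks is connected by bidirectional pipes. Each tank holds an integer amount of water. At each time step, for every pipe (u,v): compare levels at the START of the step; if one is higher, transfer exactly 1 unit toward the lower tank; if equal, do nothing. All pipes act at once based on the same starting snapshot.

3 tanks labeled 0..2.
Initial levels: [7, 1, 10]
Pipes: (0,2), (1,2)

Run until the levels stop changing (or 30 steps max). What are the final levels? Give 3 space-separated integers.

Answer: 6 6 6

Derivation:
Step 1: flows [2->0,2->1] -> levels [8 2 8]
Step 2: flows [0=2,2->1] -> levels [8 3 7]
Step 3: flows [0->2,2->1] -> levels [7 4 7]
Step 4: flows [0=2,2->1] -> levels [7 5 6]
Step 5: flows [0->2,2->1] -> levels [6 6 6]
Step 6: flows [0=2,1=2] -> levels [6 6 6]
  -> stable (no change)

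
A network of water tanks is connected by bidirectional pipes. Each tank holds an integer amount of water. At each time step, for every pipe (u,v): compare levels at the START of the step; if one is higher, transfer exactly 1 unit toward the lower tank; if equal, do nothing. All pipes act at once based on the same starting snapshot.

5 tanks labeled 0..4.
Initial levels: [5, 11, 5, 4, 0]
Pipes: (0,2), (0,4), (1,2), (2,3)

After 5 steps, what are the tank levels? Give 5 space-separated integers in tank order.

Step 1: flows [0=2,0->4,1->2,2->3] -> levels [4 10 5 5 1]
Step 2: flows [2->0,0->4,1->2,2=3] -> levels [4 9 5 5 2]
Step 3: flows [2->0,0->4,1->2,2=3] -> levels [4 8 5 5 3]
Step 4: flows [2->0,0->4,1->2,2=3] -> levels [4 7 5 5 4]
Step 5: flows [2->0,0=4,1->2,2=3] -> levels [5 6 5 5 4]

Answer: 5 6 5 5 4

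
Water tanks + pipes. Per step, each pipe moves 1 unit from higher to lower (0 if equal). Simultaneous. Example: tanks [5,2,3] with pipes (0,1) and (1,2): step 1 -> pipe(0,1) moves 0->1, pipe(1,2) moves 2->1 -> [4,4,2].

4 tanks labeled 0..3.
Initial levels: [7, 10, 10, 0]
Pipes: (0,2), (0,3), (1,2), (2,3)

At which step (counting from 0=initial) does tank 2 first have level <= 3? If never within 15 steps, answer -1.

Step 1: flows [2->0,0->3,1=2,2->3] -> levels [7 10 8 2]
Step 2: flows [2->0,0->3,1->2,2->3] -> levels [7 9 7 4]
Step 3: flows [0=2,0->3,1->2,2->3] -> levels [6 8 7 6]
Step 4: flows [2->0,0=3,1->2,2->3] -> levels [7 7 6 7]
Step 5: flows [0->2,0=3,1->2,3->2] -> levels [6 6 9 6]
Step 6: flows [2->0,0=3,2->1,2->3] -> levels [7 7 6 7]
  -> period-2 cycle (repeats step 4); tank 2 never drops to <=3
Tank 2 never reaches <=3 within 15 steps

Answer: -1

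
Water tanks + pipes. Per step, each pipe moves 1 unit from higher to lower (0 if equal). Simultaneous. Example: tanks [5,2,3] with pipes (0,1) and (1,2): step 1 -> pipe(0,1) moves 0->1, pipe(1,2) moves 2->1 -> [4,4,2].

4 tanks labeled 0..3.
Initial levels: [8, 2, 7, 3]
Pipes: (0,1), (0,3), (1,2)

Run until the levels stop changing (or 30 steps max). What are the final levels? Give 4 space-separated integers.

Answer: 4 6 5 5

Derivation:
Step 1: flows [0->1,0->3,2->1] -> levels [6 4 6 4]
Step 2: flows [0->1,0->3,2->1] -> levels [4 6 5 5]
Step 3: flows [1->0,3->0,1->2] -> levels [6 4 6 4]
  -> period-2 cycle: step 3 state = step 1 state; never stabilizes
  -> state at step 30: (30-1) mod 2 = 1, same as step 2 -> [4 6 5 5]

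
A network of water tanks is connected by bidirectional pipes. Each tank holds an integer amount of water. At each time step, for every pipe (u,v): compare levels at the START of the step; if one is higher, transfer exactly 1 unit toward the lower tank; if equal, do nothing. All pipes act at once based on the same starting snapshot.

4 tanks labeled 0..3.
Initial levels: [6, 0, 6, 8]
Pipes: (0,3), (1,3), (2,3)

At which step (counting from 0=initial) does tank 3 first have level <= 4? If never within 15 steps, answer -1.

Answer: 5

Derivation:
Step 1: flows [3->0,3->1,3->2] -> levels [7 1 7 5]
Step 2: flows [0->3,3->1,2->3] -> levels [6 2 6 6]
Step 3: flows [0=3,3->1,2=3] -> levels [6 3 6 5]
Step 4: flows [0->3,3->1,2->3] -> levels [5 4 5 6]
Step 5: flows [3->0,3->1,3->2] -> levels [6 5 6 3]
Tank 3 first reaches <=4 at step 5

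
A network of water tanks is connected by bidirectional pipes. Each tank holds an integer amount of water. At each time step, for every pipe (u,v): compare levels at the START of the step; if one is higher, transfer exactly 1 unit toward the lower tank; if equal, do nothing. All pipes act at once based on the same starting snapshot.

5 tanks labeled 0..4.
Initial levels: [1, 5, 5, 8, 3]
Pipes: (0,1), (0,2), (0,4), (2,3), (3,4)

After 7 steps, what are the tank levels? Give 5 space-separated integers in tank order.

Answer: 6 4 3 6 3

Derivation:
Step 1: flows [1->0,2->0,4->0,3->2,3->4] -> levels [4 4 5 6 3]
Step 2: flows [0=1,2->0,0->4,3->2,3->4] -> levels [4 4 5 4 5]
Step 3: flows [0=1,2->0,4->0,2->3,4->3] -> levels [6 4 3 6 3]
Step 4: flows [0->1,0->2,0->4,3->2,3->4] -> levels [3 5 5 4 5]
Step 5: flows [1->0,2->0,4->0,2->3,4->3] -> levels [6 4 3 6 3]
  -> period-2 cycle: step 5 state = step 3 state
  -> state at step 7: (7-3) mod 2 = 0, same as step 3 -> [6 4 3 6 3]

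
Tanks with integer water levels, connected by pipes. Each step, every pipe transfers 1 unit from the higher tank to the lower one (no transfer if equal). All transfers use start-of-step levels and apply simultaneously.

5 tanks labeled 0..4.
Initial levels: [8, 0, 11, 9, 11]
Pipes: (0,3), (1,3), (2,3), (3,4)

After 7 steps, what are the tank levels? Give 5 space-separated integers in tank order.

Step 1: flows [3->0,3->1,2->3,4->3] -> levels [9 1 10 9 10]
Step 2: flows [0=3,3->1,2->3,4->3] -> levels [9 2 9 10 9]
Step 3: flows [3->0,3->1,3->2,3->4] -> levels [10 3 10 6 10]
Step 4: flows [0->3,3->1,2->3,4->3] -> levels [9 4 9 8 9]
Step 5: flows [0->3,3->1,2->3,4->3] -> levels [8 5 8 10 8]
Step 6: flows [3->0,3->1,3->2,3->4] -> levels [9 6 9 6 9]
Step 7: flows [0->3,1=3,2->3,4->3] -> levels [8 6 8 9 8]

Answer: 8 6 8 9 8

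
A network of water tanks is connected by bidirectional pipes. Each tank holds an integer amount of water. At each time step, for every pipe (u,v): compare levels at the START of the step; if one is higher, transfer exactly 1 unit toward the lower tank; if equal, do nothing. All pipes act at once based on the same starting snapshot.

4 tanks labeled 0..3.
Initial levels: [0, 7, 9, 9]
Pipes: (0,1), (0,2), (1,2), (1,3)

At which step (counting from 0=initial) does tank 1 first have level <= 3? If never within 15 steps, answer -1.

Answer: -1

Derivation:
Step 1: flows [1->0,2->0,2->1,3->1] -> levels [2 8 7 8]
Step 2: flows [1->0,2->0,1->2,1=3] -> levels [4 6 7 8]
Step 3: flows [1->0,2->0,2->1,3->1] -> levels [6 7 5 7]
Step 4: flows [1->0,0->2,1->2,1=3] -> levels [6 5 7 7]
Step 5: flows [0->1,2->0,2->1,3->1] -> levels [6 8 5 6]
Step 6: flows [1->0,0->2,1->2,1->3] -> levels [6 5 7 7]
  -> period-2 cycle (repeats step 4); tank 1 never drops to <=3
Tank 1 never reaches <=3 within 15 steps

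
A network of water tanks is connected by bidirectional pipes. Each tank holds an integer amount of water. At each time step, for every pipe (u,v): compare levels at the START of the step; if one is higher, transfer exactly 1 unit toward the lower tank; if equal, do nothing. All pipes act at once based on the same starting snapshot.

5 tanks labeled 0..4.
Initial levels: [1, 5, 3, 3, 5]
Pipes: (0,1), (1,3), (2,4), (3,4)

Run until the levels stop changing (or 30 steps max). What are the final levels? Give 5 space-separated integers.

Answer: 3 4 3 2 5

Derivation:
Step 1: flows [1->0,1->3,4->2,4->3] -> levels [2 3 4 5 3]
Step 2: flows [1->0,3->1,2->4,3->4] -> levels [3 3 3 3 5]
Step 3: flows [0=1,1=3,4->2,4->3] -> levels [3 3 4 4 3]
Step 4: flows [0=1,3->1,2->4,3->4] -> levels [3 4 3 2 5]
Step 5: flows [1->0,1->3,4->2,4->3] -> levels [4 2 4 4 3]
Step 6: flows [0->1,3->1,2->4,3->4] -> levels [3 4 3 2 5]
  -> period-2 cycle: step 6 state = step 4 state; never stabilizes
  -> state at step 30: (30-4) mod 2 = 0, same as step 4 -> [3 4 3 2 5]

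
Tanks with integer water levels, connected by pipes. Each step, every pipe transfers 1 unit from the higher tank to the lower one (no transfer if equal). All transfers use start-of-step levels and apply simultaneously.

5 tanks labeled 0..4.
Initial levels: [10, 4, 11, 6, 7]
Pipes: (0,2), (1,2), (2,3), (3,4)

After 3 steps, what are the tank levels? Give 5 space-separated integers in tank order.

Answer: 9 7 7 8 7

Derivation:
Step 1: flows [2->0,2->1,2->3,4->3] -> levels [11 5 8 8 6]
Step 2: flows [0->2,2->1,2=3,3->4] -> levels [10 6 8 7 7]
Step 3: flows [0->2,2->1,2->3,3=4] -> levels [9 7 7 8 7]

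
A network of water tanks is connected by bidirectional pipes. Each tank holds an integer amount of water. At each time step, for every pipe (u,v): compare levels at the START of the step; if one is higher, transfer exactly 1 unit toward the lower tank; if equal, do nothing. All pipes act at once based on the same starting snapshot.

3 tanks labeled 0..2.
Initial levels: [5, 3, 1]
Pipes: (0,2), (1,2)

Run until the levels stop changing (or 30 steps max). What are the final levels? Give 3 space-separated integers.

Answer: 3 3 3

Derivation:
Step 1: flows [0->2,1->2] -> levels [4 2 3]
Step 2: flows [0->2,2->1] -> levels [3 3 3]
Step 3: flows [0=2,1=2] -> levels [3 3 3]
  -> stable (no change)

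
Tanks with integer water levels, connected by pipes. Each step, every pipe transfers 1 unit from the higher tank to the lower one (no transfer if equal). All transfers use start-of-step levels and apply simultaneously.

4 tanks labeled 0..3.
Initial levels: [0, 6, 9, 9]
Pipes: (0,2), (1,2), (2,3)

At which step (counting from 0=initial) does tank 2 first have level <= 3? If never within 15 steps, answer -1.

Step 1: flows [2->0,2->1,2=3] -> levels [1 7 7 9]
Step 2: flows [2->0,1=2,3->2] -> levels [2 7 7 8]
Step 3: flows [2->0,1=2,3->2] -> levels [3 7 7 7]
Step 4: flows [2->0,1=2,2=3] -> levels [4 7 6 7]
Step 5: flows [2->0,1->2,3->2] -> levels [5 6 7 6]
Step 6: flows [2->0,2->1,2->3] -> levels [6 7 4 7]
Step 7: flows [0->2,1->2,3->2] -> levels [5 6 7 6]
  -> period-2 cycle (repeats step 5); tank 2 never drops to <=3
Tank 2 never reaches <=3 within 15 steps

Answer: -1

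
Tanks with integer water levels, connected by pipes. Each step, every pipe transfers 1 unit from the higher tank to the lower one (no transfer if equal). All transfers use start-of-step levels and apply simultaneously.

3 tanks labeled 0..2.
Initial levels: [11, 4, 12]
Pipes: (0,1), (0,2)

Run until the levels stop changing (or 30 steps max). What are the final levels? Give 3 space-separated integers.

Step 1: flows [0->1,2->0] -> levels [11 5 11]
Step 2: flows [0->1,0=2] -> levels [10 6 11]
Step 3: flows [0->1,2->0] -> levels [10 7 10]
Step 4: flows [0->1,0=2] -> levels [9 8 10]
Step 5: flows [0->1,2->0] -> levels [9 9 9]
Step 6: flows [0=1,0=2] -> levels [9 9 9]
  -> stable (no change)

Answer: 9 9 9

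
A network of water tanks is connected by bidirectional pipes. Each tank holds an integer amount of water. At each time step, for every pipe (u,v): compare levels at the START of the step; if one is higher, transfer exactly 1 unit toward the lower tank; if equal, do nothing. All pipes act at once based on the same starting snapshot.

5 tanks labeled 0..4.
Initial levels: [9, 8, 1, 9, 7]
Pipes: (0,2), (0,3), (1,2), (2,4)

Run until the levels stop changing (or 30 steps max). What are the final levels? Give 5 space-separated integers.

Answer: 6 6 8 8 6

Derivation:
Step 1: flows [0->2,0=3,1->2,4->2] -> levels [8 7 4 9 6]
Step 2: flows [0->2,3->0,1->2,4->2] -> levels [8 6 7 8 5]
Step 3: flows [0->2,0=3,2->1,2->4] -> levels [7 7 6 8 6]
Step 4: flows [0->2,3->0,1->2,2=4] -> levels [7 6 8 7 6]
Step 5: flows [2->0,0=3,2->1,2->4] -> levels [8 7 5 7 7]
Step 6: flows [0->2,0->3,1->2,4->2] -> levels [6 6 8 8 6]
Step 7: flows [2->0,3->0,2->1,2->4] -> levels [8 7 5 7 7]
  -> period-2 cycle: step 7 state = step 5 state; never stabilizes
  -> state at step 30: (30-5) mod 2 = 1, same as step 6 -> [6 6 8 8 6]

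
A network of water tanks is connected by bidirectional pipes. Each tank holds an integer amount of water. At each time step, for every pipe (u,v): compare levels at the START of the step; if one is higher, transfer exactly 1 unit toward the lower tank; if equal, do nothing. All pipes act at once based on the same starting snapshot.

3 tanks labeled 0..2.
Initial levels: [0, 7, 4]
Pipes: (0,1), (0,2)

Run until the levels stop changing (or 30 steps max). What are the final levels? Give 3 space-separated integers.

Answer: 3 4 4

Derivation:
Step 1: flows [1->0,2->0] -> levels [2 6 3]
Step 2: flows [1->0,2->0] -> levels [4 5 2]
Step 3: flows [1->0,0->2] -> levels [4 4 3]
Step 4: flows [0=1,0->2] -> levels [3 4 4]
Step 5: flows [1->0,2->0] -> levels [5 3 3]
Step 6: flows [0->1,0->2] -> levels [3 4 4]
  -> period-2 cycle: step 6 state = step 4 state; never stabilizes
  -> state at step 30: (30-4) mod 2 = 0, same as step 4 -> [3 4 4]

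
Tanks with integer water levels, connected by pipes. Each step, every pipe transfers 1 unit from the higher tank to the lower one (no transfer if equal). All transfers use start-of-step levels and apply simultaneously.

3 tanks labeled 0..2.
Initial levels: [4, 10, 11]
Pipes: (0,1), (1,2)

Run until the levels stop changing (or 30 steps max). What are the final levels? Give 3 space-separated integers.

Answer: 9 7 9

Derivation:
Step 1: flows [1->0,2->1] -> levels [5 10 10]
Step 2: flows [1->0,1=2] -> levels [6 9 10]
Step 3: flows [1->0,2->1] -> levels [7 9 9]
Step 4: flows [1->0,1=2] -> levels [8 8 9]
Step 5: flows [0=1,2->1] -> levels [8 9 8]
Step 6: flows [1->0,1->2] -> levels [9 7 9]
Step 7: flows [0->1,2->1] -> levels [8 9 8]
  -> period-2 cycle: step 7 state = step 5 state; never stabilizes
  -> state at step 30: (30-5) mod 2 = 1, same as step 6 -> [9 7 9]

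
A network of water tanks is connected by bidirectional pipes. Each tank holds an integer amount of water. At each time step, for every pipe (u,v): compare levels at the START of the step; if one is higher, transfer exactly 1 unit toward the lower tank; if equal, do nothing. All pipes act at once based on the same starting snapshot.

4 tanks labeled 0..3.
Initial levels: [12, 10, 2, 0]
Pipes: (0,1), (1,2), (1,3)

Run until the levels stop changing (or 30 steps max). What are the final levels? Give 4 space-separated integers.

Answer: 6 6 6 6

Derivation:
Step 1: flows [0->1,1->2,1->3] -> levels [11 9 3 1]
Step 2: flows [0->1,1->2,1->3] -> levels [10 8 4 2]
Step 3: flows [0->1,1->2,1->3] -> levels [9 7 5 3]
Step 4: flows [0->1,1->2,1->3] -> levels [8 6 6 4]
Step 5: flows [0->1,1=2,1->3] -> levels [7 6 6 5]
Step 6: flows [0->1,1=2,1->3] -> levels [6 6 6 6]
Step 7: flows [0=1,1=2,1=3] -> levels [6 6 6 6]
  -> stable (no change)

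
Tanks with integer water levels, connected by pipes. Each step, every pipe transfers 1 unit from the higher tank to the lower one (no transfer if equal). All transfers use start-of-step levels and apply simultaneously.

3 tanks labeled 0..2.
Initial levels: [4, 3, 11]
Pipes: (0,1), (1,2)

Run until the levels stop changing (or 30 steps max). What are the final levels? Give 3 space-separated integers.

Step 1: flows [0->1,2->1] -> levels [3 5 10]
Step 2: flows [1->0,2->1] -> levels [4 5 9]
Step 3: flows [1->0,2->1] -> levels [5 5 8]
Step 4: flows [0=1,2->1] -> levels [5 6 7]
Step 5: flows [1->0,2->1] -> levels [6 6 6]
Step 6: flows [0=1,1=2] -> levels [6 6 6]
  -> stable (no change)

Answer: 6 6 6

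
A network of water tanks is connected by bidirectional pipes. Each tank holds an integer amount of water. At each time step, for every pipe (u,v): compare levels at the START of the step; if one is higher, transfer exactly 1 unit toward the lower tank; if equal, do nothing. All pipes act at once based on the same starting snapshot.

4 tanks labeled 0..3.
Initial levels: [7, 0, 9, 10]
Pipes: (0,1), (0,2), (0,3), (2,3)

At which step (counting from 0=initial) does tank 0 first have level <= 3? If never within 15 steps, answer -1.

Answer: -1

Derivation:
Step 1: flows [0->1,2->0,3->0,3->2] -> levels [8 1 9 8]
Step 2: flows [0->1,2->0,0=3,2->3] -> levels [8 2 7 9]
Step 3: flows [0->1,0->2,3->0,3->2] -> levels [7 3 9 7]
Step 4: flows [0->1,2->0,0=3,2->3] -> levels [7 4 7 8]
Step 5: flows [0->1,0=2,3->0,3->2] -> levels [7 5 8 6]
Step 6: flows [0->1,2->0,0->3,2->3] -> levels [6 6 6 8]
Step 7: flows [0=1,0=2,3->0,3->2] -> levels [7 6 7 6]
Step 8: flows [0->1,0=2,0->3,2->3] -> levels [5 7 6 8]
Step 9: flows [1->0,2->0,3->0,3->2] -> levels [8 6 6 6]
Step 10: flows [0->1,0->2,0->3,2=3] -> levels [5 7 7 7]
Step 11: flows [1->0,2->0,3->0,2=3] -> levels [8 6 6 6]
  -> period-2 cycle (repeats step 9); tank 0 never drops to <=3
Tank 0 never reaches <=3 within 15 steps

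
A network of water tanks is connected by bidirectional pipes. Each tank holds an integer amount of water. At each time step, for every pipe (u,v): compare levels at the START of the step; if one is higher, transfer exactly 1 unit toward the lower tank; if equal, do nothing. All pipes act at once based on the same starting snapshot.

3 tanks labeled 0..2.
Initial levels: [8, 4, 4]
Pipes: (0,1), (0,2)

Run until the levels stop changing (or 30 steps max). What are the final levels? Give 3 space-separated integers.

Answer: 4 6 6

Derivation:
Step 1: flows [0->1,0->2] -> levels [6 5 5]
Step 2: flows [0->1,0->2] -> levels [4 6 6]
Step 3: flows [1->0,2->0] -> levels [6 5 5]
  -> period-2 cycle: step 3 state = step 1 state; never stabilizes
  -> state at step 30: (30-1) mod 2 = 1, same as step 2 -> [4 6 6]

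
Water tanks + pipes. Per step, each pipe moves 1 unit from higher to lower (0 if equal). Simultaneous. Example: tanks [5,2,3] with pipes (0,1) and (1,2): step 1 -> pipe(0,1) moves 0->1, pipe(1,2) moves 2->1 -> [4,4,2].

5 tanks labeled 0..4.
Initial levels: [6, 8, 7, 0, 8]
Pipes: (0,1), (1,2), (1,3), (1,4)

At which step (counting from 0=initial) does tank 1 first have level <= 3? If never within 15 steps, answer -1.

Step 1: flows [1->0,1->2,1->3,1=4] -> levels [7 5 8 1 8]
Step 2: flows [0->1,2->1,1->3,4->1] -> levels [6 7 7 2 7]
Step 3: flows [1->0,1=2,1->3,1=4] -> levels [7 5 7 3 7]
Step 4: flows [0->1,2->1,1->3,4->1] -> levels [6 7 6 4 6]
Step 5: flows [1->0,1->2,1->3,1->4] -> levels [7 3 7 5 7]
Tank 1 first reaches <=3 at step 5

Answer: 5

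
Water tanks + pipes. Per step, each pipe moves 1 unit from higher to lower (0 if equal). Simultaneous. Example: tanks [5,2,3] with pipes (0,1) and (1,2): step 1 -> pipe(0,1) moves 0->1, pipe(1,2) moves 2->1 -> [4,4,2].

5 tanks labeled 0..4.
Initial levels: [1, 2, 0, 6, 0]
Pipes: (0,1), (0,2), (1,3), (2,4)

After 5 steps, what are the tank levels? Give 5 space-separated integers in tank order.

Step 1: flows [1->0,0->2,3->1,2=4] -> levels [1 2 1 5 0]
Step 2: flows [1->0,0=2,3->1,2->4] -> levels [2 2 0 4 1]
Step 3: flows [0=1,0->2,3->1,4->2] -> levels [1 3 2 3 0]
Step 4: flows [1->0,2->0,1=3,2->4] -> levels [3 2 0 3 1]
Step 5: flows [0->1,0->2,3->1,4->2] -> levels [1 4 2 2 0]

Answer: 1 4 2 2 0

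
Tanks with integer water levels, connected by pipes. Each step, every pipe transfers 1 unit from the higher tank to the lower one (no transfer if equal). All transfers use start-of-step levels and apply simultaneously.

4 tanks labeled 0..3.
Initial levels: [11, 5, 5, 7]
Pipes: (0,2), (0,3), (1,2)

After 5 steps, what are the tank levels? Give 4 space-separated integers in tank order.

Answer: 6 6 8 8

Derivation:
Step 1: flows [0->2,0->3,1=2] -> levels [9 5 6 8]
Step 2: flows [0->2,0->3,2->1] -> levels [7 6 6 9]
Step 3: flows [0->2,3->0,1=2] -> levels [7 6 7 8]
Step 4: flows [0=2,3->0,2->1] -> levels [8 7 6 7]
Step 5: flows [0->2,0->3,1->2] -> levels [6 6 8 8]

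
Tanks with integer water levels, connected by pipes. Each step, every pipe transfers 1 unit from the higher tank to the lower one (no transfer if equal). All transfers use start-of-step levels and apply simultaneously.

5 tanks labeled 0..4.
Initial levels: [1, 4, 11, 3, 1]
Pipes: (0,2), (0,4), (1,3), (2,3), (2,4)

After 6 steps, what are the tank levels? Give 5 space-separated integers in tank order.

Answer: 3 5 6 3 3

Derivation:
Step 1: flows [2->0,0=4,1->3,2->3,2->4] -> levels [2 3 8 5 2]
Step 2: flows [2->0,0=4,3->1,2->3,2->4] -> levels [3 4 5 5 3]
Step 3: flows [2->0,0=4,3->1,2=3,2->4] -> levels [4 5 3 4 4]
Step 4: flows [0->2,0=4,1->3,3->2,4->2] -> levels [3 4 6 4 3]
Step 5: flows [2->0,0=4,1=3,2->3,2->4] -> levels [4 4 3 5 4]
Step 6: flows [0->2,0=4,3->1,3->2,4->2] -> levels [3 5 6 3 3]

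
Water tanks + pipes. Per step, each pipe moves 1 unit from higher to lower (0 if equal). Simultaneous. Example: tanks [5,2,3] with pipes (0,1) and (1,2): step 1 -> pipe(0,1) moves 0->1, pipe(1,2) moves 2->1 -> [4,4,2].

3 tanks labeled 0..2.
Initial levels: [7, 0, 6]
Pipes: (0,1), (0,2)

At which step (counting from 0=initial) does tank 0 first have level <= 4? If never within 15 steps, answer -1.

Step 1: flows [0->1,0->2] -> levels [5 1 7]
Step 2: flows [0->1,2->0] -> levels [5 2 6]
Step 3: flows [0->1,2->0] -> levels [5 3 5]
Step 4: flows [0->1,0=2] -> levels [4 4 5]
Tank 0 first reaches <=4 at step 4

Answer: 4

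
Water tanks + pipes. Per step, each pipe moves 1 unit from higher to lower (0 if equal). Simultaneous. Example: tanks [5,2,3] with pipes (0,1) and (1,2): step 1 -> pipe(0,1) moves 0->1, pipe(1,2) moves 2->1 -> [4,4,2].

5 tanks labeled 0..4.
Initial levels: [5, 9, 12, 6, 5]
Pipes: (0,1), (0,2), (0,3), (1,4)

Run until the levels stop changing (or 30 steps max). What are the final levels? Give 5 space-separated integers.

Answer: 9 6 7 7 8

Derivation:
Step 1: flows [1->0,2->0,3->0,1->4] -> levels [8 7 11 5 6]
Step 2: flows [0->1,2->0,0->3,1->4] -> levels [7 7 10 6 7]
Step 3: flows [0=1,2->0,0->3,1=4] -> levels [7 7 9 7 7]
Step 4: flows [0=1,2->0,0=3,1=4] -> levels [8 7 8 7 7]
Step 5: flows [0->1,0=2,0->3,1=4] -> levels [6 8 8 8 7]
Step 6: flows [1->0,2->0,3->0,1->4] -> levels [9 6 7 7 8]
Step 7: flows [0->1,0->2,0->3,4->1] -> levels [6 8 8 8 7]
  -> period-2 cycle: step 7 state = step 5 state; never stabilizes
  -> state at step 30: (30-5) mod 2 = 1, same as step 6 -> [9 6 7 7 8]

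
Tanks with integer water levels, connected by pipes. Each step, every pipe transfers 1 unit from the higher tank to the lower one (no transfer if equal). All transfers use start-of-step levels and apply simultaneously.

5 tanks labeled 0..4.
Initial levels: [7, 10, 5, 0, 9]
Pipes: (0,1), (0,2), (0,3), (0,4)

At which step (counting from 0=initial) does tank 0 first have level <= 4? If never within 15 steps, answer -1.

Answer: 6

Derivation:
Step 1: flows [1->0,0->2,0->3,4->0] -> levels [7 9 6 1 8]
Step 2: flows [1->0,0->2,0->3,4->0] -> levels [7 8 7 2 7]
Step 3: flows [1->0,0=2,0->3,0=4] -> levels [7 7 7 3 7]
Step 4: flows [0=1,0=2,0->3,0=4] -> levels [6 7 7 4 7]
Step 5: flows [1->0,2->0,0->3,4->0] -> levels [8 6 6 5 6]
Step 6: flows [0->1,0->2,0->3,0->4] -> levels [4 7 7 6 7]
Tank 0 first reaches <=4 at step 6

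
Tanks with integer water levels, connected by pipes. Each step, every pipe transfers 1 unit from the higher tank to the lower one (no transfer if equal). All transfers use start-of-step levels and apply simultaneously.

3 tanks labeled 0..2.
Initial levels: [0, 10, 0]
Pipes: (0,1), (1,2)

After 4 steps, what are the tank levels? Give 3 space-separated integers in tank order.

Step 1: flows [1->0,1->2] -> levels [1 8 1]
Step 2: flows [1->0,1->2] -> levels [2 6 2]
Step 3: flows [1->0,1->2] -> levels [3 4 3]
Step 4: flows [1->0,1->2] -> levels [4 2 4]

Answer: 4 2 4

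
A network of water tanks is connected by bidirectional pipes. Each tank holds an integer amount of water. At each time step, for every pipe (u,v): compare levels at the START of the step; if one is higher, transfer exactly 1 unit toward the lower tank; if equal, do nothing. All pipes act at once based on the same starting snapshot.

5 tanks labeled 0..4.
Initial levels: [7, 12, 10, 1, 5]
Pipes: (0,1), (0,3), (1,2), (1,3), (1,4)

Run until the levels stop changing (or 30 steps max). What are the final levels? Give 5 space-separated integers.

Step 1: flows [1->0,0->3,1->2,1->3,1->4] -> levels [7 8 11 3 6]
Step 2: flows [1->0,0->3,2->1,1->3,1->4] -> levels [7 6 10 5 7]
Step 3: flows [0->1,0->3,2->1,1->3,4->1] -> levels [5 8 9 7 6]
Step 4: flows [1->0,3->0,2->1,1->3,1->4] -> levels [7 6 8 7 7]
Step 5: flows [0->1,0=3,2->1,3->1,4->1] -> levels [6 10 7 6 6]
Step 6: flows [1->0,0=3,1->2,1->3,1->4] -> levels [7 6 8 7 7]
  -> period-2 cycle: step 6 state = step 4 state; never stabilizes
  -> state at step 30: (30-4) mod 2 = 0, same as step 4 -> [7 6 8 7 7]

Answer: 7 6 8 7 7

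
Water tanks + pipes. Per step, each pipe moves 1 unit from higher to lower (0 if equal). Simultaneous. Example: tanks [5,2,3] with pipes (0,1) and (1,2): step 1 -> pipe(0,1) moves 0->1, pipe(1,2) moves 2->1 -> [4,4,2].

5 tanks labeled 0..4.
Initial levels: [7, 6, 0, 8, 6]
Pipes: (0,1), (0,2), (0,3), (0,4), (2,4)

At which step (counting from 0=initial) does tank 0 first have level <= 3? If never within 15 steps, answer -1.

Step 1: flows [0->1,0->2,3->0,0->4,4->2] -> levels [5 7 2 7 6]
Step 2: flows [1->0,0->2,3->0,4->0,4->2] -> levels [7 6 4 6 4]
Step 3: flows [0->1,0->2,0->3,0->4,2=4] -> levels [3 7 5 7 5]
Tank 0 first reaches <=3 at step 3

Answer: 3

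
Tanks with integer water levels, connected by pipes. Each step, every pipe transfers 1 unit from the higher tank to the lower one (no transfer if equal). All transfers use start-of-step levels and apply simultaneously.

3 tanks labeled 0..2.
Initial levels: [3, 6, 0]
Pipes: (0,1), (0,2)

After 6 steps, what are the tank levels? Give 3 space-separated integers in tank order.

Step 1: flows [1->0,0->2] -> levels [3 5 1]
Step 2: flows [1->0,0->2] -> levels [3 4 2]
Step 3: flows [1->0,0->2] -> levels [3 3 3]
Step 4: flows [0=1,0=2] -> levels [3 3 3]
  -> stable; steps 5..6 unchanged -> [3 3 3]

Answer: 3 3 3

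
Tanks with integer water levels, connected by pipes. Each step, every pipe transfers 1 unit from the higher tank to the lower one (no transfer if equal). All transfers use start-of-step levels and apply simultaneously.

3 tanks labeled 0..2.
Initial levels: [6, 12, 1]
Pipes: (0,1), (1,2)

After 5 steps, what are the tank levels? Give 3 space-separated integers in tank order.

Step 1: flows [1->0,1->2] -> levels [7 10 2]
Step 2: flows [1->0,1->2] -> levels [8 8 3]
Step 3: flows [0=1,1->2] -> levels [8 7 4]
Step 4: flows [0->1,1->2] -> levels [7 7 5]
Step 5: flows [0=1,1->2] -> levels [7 6 6]

Answer: 7 6 6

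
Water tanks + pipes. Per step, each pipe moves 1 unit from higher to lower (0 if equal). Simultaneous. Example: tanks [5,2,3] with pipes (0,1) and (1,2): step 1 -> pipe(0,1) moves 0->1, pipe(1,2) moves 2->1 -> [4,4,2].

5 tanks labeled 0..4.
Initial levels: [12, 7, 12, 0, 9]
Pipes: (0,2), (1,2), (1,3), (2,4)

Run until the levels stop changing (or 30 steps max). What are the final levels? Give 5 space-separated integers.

Answer: 9 8 7 7 9

Derivation:
Step 1: flows [0=2,2->1,1->3,2->4] -> levels [12 7 10 1 10]
Step 2: flows [0->2,2->1,1->3,2=4] -> levels [11 7 10 2 10]
Step 3: flows [0->2,2->1,1->3,2=4] -> levels [10 7 10 3 10]
Step 4: flows [0=2,2->1,1->3,2=4] -> levels [10 7 9 4 10]
Step 5: flows [0->2,2->1,1->3,4->2] -> levels [9 7 10 5 9]
Step 6: flows [2->0,2->1,1->3,2->4] -> levels [10 7 7 6 10]
Step 7: flows [0->2,1=2,1->3,4->2] -> levels [9 6 9 7 9]
Step 8: flows [0=2,2->1,3->1,2=4] -> levels [9 8 8 6 9]
Step 9: flows [0->2,1=2,1->3,4->2] -> levels [8 7 10 7 8]
Step 10: flows [2->0,2->1,1=3,2->4] -> levels [9 8 7 7 9]
Step 11: flows [0->2,1->2,1->3,4->2] -> levels [8 6 10 8 8]
Step 12: flows [2->0,2->1,3->1,2->4] -> levels [9 8 7 7 9]
  -> period-2 cycle: step 12 state = step 10 state; never stabilizes
  -> state at step 30: (30-10) mod 2 = 0, same as step 10 -> [9 8 7 7 9]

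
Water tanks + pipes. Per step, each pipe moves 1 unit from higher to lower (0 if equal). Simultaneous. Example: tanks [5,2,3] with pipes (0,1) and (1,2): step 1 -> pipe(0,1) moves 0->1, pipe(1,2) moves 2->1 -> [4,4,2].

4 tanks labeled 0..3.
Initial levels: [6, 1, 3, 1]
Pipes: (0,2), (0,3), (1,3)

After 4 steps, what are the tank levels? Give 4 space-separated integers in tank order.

Step 1: flows [0->2,0->3,1=3] -> levels [4 1 4 2]
Step 2: flows [0=2,0->3,3->1] -> levels [3 2 4 2]
Step 3: flows [2->0,0->3,1=3] -> levels [3 2 3 3]
Step 4: flows [0=2,0=3,3->1] -> levels [3 3 3 2]

Answer: 3 3 3 2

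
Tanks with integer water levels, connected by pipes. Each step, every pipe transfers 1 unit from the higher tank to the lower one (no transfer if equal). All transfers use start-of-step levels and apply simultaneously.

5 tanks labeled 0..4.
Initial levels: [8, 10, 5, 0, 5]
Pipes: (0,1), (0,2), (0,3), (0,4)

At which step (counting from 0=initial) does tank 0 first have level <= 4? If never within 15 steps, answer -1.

Step 1: flows [1->0,0->2,0->3,0->4] -> levels [6 9 6 1 6]
Step 2: flows [1->0,0=2,0->3,0=4] -> levels [6 8 6 2 6]
Step 3: flows [1->0,0=2,0->3,0=4] -> levels [6 7 6 3 6]
Step 4: flows [1->0,0=2,0->3,0=4] -> levels [6 6 6 4 6]
Step 5: flows [0=1,0=2,0->3,0=4] -> levels [5 6 6 5 6]
Step 6: flows [1->0,2->0,0=3,4->0] -> levels [8 5 5 5 5]
Step 7: flows [0->1,0->2,0->3,0->4] -> levels [4 6 6 6 6]
Tank 0 first reaches <=4 at step 7

Answer: 7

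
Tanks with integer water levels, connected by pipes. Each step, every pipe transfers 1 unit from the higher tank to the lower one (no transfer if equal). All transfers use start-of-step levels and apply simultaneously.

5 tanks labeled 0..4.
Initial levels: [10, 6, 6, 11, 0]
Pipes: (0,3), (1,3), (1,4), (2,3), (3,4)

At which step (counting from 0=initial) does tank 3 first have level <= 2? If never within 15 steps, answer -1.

Answer: -1

Derivation:
Step 1: flows [3->0,3->1,1->4,3->2,3->4] -> levels [11 6 7 7 2]
Step 2: flows [0->3,3->1,1->4,2=3,3->4] -> levels [10 6 7 6 4]
Step 3: flows [0->3,1=3,1->4,2->3,3->4] -> levels [9 5 6 7 6]
Step 4: flows [0->3,3->1,4->1,3->2,3->4] -> levels [8 7 7 5 6]
Step 5: flows [0->3,1->3,1->4,2->3,4->3] -> levels [7 5 6 9 6]
Step 6: flows [3->0,3->1,4->1,3->2,3->4] -> levels [8 7 7 5 6]
  -> period-2 cycle (repeats step 4); tank 3 never drops to <=2
Tank 3 never reaches <=2 within 15 steps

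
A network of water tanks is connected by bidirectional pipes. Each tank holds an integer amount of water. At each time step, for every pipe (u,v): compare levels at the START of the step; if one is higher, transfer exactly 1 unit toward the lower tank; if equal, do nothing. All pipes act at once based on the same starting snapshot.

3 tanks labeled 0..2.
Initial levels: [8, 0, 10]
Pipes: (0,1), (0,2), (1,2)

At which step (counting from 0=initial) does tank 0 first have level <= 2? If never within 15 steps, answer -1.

Answer: -1

Derivation:
Step 1: flows [0->1,2->0,2->1] -> levels [8 2 8]
Step 2: flows [0->1,0=2,2->1] -> levels [7 4 7]
Step 3: flows [0->1,0=2,2->1] -> levels [6 6 6]
Step 4: flows [0=1,0=2,1=2] -> levels [6 6 6]
  -> stable; tank 0 stays at 6 > 2
Tank 0 never reaches <=2 within 15 steps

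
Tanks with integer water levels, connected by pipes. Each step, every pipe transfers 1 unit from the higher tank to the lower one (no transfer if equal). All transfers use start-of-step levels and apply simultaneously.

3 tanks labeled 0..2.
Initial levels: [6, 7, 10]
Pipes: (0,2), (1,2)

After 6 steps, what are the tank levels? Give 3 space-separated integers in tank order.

Answer: 8 8 7

Derivation:
Step 1: flows [2->0,2->1] -> levels [7 8 8]
Step 2: flows [2->0,1=2] -> levels [8 8 7]
Step 3: flows [0->2,1->2] -> levels [7 7 9]
Step 4: flows [2->0,2->1] -> levels [8 8 7]
  -> period-2 cycle: step 4 state = step 2 state
  -> state at step 6: (6-2) mod 2 = 0, same as step 2 -> [8 8 7]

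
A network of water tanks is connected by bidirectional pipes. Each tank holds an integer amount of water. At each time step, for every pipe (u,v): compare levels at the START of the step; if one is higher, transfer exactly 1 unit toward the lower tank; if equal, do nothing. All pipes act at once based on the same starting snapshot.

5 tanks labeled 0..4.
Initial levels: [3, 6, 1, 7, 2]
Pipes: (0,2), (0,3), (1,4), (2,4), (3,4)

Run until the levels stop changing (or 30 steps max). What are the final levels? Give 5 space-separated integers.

Answer: 4 4 3 3 5

Derivation:
Step 1: flows [0->2,3->0,1->4,4->2,3->4] -> levels [3 5 3 5 3]
Step 2: flows [0=2,3->0,1->4,2=4,3->4] -> levels [4 4 3 3 5]
Step 3: flows [0->2,0->3,4->1,4->2,4->3] -> levels [2 5 5 5 2]
Step 4: flows [2->0,3->0,1->4,2->4,3->4] -> levels [4 4 3 3 5]
  -> period-2 cycle: step 4 state = step 2 state; never stabilizes
  -> state at step 30: (30-2) mod 2 = 0, same as step 2 -> [4 4 3 3 5]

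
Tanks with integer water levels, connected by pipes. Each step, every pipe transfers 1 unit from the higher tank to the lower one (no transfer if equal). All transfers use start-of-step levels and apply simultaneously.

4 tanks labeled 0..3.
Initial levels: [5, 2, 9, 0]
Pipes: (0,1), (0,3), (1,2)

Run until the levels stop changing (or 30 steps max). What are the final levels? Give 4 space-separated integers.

Answer: 5 3 5 3

Derivation:
Step 1: flows [0->1,0->3,2->1] -> levels [3 4 8 1]
Step 2: flows [1->0,0->3,2->1] -> levels [3 4 7 2]
Step 3: flows [1->0,0->3,2->1] -> levels [3 4 6 3]
Step 4: flows [1->0,0=3,2->1] -> levels [4 4 5 3]
Step 5: flows [0=1,0->3,2->1] -> levels [3 5 4 4]
Step 6: flows [1->0,3->0,1->2] -> levels [5 3 5 3]
Step 7: flows [0->1,0->3,2->1] -> levels [3 5 4 4]
  -> period-2 cycle: step 7 state = step 5 state; never stabilizes
  -> state at step 30: (30-5) mod 2 = 1, same as step 6 -> [5 3 5 3]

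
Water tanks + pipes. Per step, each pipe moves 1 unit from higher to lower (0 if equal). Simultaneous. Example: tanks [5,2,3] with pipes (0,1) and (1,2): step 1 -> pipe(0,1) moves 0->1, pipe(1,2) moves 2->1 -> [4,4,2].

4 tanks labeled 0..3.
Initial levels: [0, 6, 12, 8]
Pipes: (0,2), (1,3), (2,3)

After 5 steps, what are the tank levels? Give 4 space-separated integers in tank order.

Step 1: flows [2->0,3->1,2->3] -> levels [1 7 10 8]
Step 2: flows [2->0,3->1,2->3] -> levels [2 8 8 8]
Step 3: flows [2->0,1=3,2=3] -> levels [3 8 7 8]
Step 4: flows [2->0,1=3,3->2] -> levels [4 8 7 7]
Step 5: flows [2->0,1->3,2=3] -> levels [5 7 6 8]

Answer: 5 7 6 8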